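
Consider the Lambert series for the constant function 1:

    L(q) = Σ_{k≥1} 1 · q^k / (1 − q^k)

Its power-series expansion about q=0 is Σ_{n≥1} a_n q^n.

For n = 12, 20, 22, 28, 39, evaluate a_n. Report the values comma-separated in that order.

6, 6, 4, 6, 4

n=12: 12·1 6·2 4·3 3·4 2·6 1·12  f→[1+1+1+1+1+1]=6
[q^20] f(1)=1,f(2)=1,f(4)=1,f(5)=1,f(10)=1,f(20)=1 ⇒ 6
[q^22] f(1)=1,f(2)=1,f(11)=1,f(22)=1 ⇒ 4
q^28  k|28↦f(k): 1:1 2:1 4:1 7:1 14:1 28:1  a_28=6
q^39  k|39↦f(k): 39:1 13:1 3:1 1:1  a_39=4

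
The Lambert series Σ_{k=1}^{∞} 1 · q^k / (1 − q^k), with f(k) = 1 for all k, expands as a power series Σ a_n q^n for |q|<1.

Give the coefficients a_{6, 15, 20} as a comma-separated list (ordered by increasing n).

4, 4, 6

[q^6] f(6)=1,f(3)=1,f(2)=1,f(1)=1 ⇒ 4
[q^15] f(15)=1,f(5)=1,f(3)=1,f(1)=1 ⇒ 4
d|20:{20,10,5,4,2,1}  Σf=1+1+1+1+1+1=6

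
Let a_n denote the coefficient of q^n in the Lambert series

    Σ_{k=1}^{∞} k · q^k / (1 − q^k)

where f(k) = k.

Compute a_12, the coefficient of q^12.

[q^12] f(12)=12,f(6)=6,f(4)=4,f(3)=3,f(2)=2,f(1)=1 ⇒ 28

a_12 = 28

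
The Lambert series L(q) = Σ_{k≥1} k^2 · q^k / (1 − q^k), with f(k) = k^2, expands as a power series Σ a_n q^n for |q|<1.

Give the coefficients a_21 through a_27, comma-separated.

q^21  k|21↦f(k): 1:1 3:9 7:49 21:441  a_21=500
d|22:{1,2,11,22}  Σf=1+4+121+484=610
d|23:{1,23}  Σf=1+529=530
n=24: 24·1 12·2 8·3 6·4 4·6 3·8 2·12 1·24  f→[576+144+64+36+16+9+4+1]=850
q^25  k|25↦f(k): 25:625 5:25 1:1  a_25=651
n=26: 1·26 2·13 13·2 26·1  f→[1+4+169+676]=850
q^27  k|27↦f(k): 1:1 3:9 9:81 27:729  a_27=820

500, 610, 530, 850, 651, 850, 820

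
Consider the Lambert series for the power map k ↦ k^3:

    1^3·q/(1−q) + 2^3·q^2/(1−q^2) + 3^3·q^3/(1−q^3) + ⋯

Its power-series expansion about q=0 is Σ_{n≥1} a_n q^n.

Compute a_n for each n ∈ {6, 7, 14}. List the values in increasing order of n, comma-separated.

n=6: 6·1 3·2 2·3 1·6  f→[216+27+8+1]=252
[q^7] f(7)=343,f(1)=1 ⇒ 344
[q^14] f(14)=2744,f(7)=343,f(2)=8,f(1)=1 ⇒ 3096

252, 344, 3096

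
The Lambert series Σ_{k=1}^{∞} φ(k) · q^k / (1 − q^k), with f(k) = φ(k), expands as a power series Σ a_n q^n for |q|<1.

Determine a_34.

n=34: 1·34 2·17 17·2 34·1  φ→[1+1+16+16]=34

a_34 = 34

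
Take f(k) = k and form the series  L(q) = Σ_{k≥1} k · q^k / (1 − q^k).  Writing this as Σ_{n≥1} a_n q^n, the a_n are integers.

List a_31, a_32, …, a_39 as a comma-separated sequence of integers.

n=31: 1·31 31·1  f→[1+31]=32
d|32:{32,16,8,4,2,1}  Σf=32+16+8+4+2+1=63
[q^33] f(33)=33,f(11)=11,f(3)=3,f(1)=1 ⇒ 48
q^34  k|34↦f(k): 1:1 2:2 17:17 34:34  a_34=54
q^35  k|35↦f(k): 35:35 7:7 5:5 1:1  a_35=48
[q^36] f(36)=36,f(18)=18,f(12)=12,f(9)=9,f(6)=6,f(4)=4,f(3)=3,f(2)=2,f(1)=1 ⇒ 91
[q^37] f(1)=1,f(37)=37 ⇒ 38
q^38  k|38↦f(k): 38:38 19:19 2:2 1:1  a_38=60
n=39: 39·1 13·3 3·13 1·39  f→[39+13+3+1]=56

32, 63, 48, 54, 48, 91, 38, 60, 56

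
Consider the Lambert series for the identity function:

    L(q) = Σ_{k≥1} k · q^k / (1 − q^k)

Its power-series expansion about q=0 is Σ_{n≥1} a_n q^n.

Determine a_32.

q^32  k|32↦f(k): 32:32 16:16 8:8 4:4 2:2 1:1  a_32=63

a_32 = 63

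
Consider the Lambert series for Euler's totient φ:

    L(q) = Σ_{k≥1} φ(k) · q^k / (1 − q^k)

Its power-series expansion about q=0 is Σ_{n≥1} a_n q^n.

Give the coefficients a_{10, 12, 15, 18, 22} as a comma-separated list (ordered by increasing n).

[q^10] φ(1)=1,φ(2)=1,φ(5)=4,φ(10)=4 ⇒ 10
d|12:{1,2,3,4,6,12}  Σφ=1+1+2+2+2+4=12
q^15  k|15↦φ(k): 15:8 5:4 3:2 1:1  a_15=15
d|18:{18,9,6,3,2,1}  Σφ=6+6+2+2+1+1=18
n=22: 1·22 2·11 11·2 22·1  φ→[1+1+10+10]=22

10, 12, 15, 18, 22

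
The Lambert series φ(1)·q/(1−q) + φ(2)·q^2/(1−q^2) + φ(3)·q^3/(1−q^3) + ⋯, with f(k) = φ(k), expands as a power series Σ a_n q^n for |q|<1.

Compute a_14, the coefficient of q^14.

[q^14] φ(14)=6,φ(7)=6,φ(2)=1,φ(1)=1 ⇒ 14

a_14 = 14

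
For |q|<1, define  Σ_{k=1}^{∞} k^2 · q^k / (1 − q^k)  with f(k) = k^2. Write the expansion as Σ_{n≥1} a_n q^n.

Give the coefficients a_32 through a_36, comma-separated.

1365, 1220, 1450, 1300, 1911

d|32:{32,16,8,4,2,1}  Σf=1024+256+64+16+4+1=1365
d|33:{1,3,11,33}  Σf=1+9+121+1089=1220
n=34: 1·34 2·17 17·2 34·1  f→[1+4+289+1156]=1450
d|35:{35,7,5,1}  Σf=1225+49+25+1=1300
q^36  k|36↦f(k): 36:1296 18:324 12:144 9:81 6:36 4:16 3:9 2:4 1:1  a_36=1911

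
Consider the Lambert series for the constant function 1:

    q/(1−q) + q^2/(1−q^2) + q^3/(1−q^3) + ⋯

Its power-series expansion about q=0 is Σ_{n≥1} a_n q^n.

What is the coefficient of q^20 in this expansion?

a_20 = 6

d|20:{20,10,5,4,2,1}  Σf=1+1+1+1+1+1=6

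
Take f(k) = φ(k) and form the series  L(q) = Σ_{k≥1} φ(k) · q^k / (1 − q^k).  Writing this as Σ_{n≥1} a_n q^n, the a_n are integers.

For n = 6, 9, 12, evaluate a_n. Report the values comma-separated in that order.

q^6  k|6↦φ(k): 6:2 3:2 2:1 1:1  a_6=6
q^9  k|9↦φ(k): 1:1 3:2 9:6  a_9=9
q^12  k|12↦φ(k): 1:1 2:1 3:2 4:2 6:2 12:4  a_12=12

6, 9, 12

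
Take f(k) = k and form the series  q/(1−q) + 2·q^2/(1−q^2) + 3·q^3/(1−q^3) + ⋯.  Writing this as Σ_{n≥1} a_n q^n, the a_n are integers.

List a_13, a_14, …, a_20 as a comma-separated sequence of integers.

n=13: 1·13 13·1  f→[1+13]=14
d|14:{1,2,7,14}  Σf=1+2+7+14=24
n=15: 1·15 3·5 5·3 15·1  f→[1+3+5+15]=24
d|16:{16,8,4,2,1}  Σf=16+8+4+2+1=31
n=17: 17·1 1·17  f→[17+1]=18
n=18: 18·1 9·2 6·3 3·6 2·9 1·18  f→[18+9+6+3+2+1]=39
d|19:{19,1}  Σf=19+1=20
n=20: 20·1 10·2 5·4 4·5 2·10 1·20  f→[20+10+5+4+2+1]=42

14, 24, 24, 31, 18, 39, 20, 42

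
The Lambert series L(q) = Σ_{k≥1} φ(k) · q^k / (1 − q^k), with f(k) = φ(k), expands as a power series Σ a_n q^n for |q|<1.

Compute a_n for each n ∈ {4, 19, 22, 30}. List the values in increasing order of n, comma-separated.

q^4  k|4↦φ(k): 1:1 2:1 4:2  a_4=4
q^19  k|19↦φ(k): 1:1 19:18  a_19=19
[q^22] φ(22)=10,φ(11)=10,φ(2)=1,φ(1)=1 ⇒ 22
[q^30] φ(1)=1,φ(2)=1,φ(3)=2,φ(5)=4,φ(6)=2,φ(10)=4,φ(15)=8,φ(30)=8 ⇒ 30

4, 19, 22, 30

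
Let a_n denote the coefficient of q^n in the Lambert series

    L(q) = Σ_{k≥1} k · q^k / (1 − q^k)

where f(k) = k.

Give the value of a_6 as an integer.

[q^6] f(1)=1,f(2)=2,f(3)=3,f(6)=6 ⇒ 12

a_6 = 12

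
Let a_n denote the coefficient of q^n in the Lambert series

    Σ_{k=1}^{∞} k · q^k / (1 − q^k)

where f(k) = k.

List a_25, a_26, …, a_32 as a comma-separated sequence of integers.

q^25  k|25↦f(k): 1:1 5:5 25:25  a_25=31
[q^26] f(1)=1,f(2)=2,f(13)=13,f(26)=26 ⇒ 42
n=27: 1·27 3·9 9·3 27·1  f→[1+3+9+27]=40
n=28: 28·1 14·2 7·4 4·7 2·14 1·28  f→[28+14+7+4+2+1]=56
[q^29] f(1)=1,f(29)=29 ⇒ 30
q^30  k|30↦f(k): 1:1 2:2 3:3 5:5 6:6 10:10 15:15 30:30  a_30=72
d|31:{1,31}  Σf=1+31=32
[q^32] f(1)=1,f(2)=2,f(4)=4,f(8)=8,f(16)=16,f(32)=32 ⇒ 63

31, 42, 40, 56, 30, 72, 32, 63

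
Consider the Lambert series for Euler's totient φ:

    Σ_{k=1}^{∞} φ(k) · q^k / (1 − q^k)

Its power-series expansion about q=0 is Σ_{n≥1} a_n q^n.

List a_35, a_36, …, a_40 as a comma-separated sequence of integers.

q^35  k|35↦φ(k): 35:24 7:6 5:4 1:1  a_35=35
[q^36] φ(36)=12,φ(18)=6,φ(12)=4,φ(9)=6,φ(6)=2,φ(4)=2,φ(3)=2,φ(2)=1,φ(1)=1 ⇒ 36
q^37  k|37↦φ(k): 1:1 37:36  a_37=37
q^38  k|38↦φ(k): 1:1 2:1 19:18 38:18  a_38=38
d|39:{1,3,13,39}  Σφ=1+2+12+24=39
n=40: 40·1 20·2 10·4 8·5 5·8 4·10 2·20 1·40  φ→[16+8+4+4+4+2+1+1]=40

35, 36, 37, 38, 39, 40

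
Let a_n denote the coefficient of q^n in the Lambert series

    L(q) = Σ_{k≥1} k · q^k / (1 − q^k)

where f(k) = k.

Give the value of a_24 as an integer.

[q^24] f(1)=1,f(2)=2,f(3)=3,f(4)=4,f(6)=6,f(8)=8,f(12)=12,f(24)=24 ⇒ 60

a_24 = 60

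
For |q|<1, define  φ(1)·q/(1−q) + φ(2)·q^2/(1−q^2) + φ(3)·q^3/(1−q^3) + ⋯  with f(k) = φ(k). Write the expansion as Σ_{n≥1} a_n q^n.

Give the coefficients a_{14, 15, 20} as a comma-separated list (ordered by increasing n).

n=14: 14·1 7·2 2·7 1·14  φ→[6+6+1+1]=14
d|15:{1,3,5,15}  Σφ=1+2+4+8=15
[q^20] φ(20)=8,φ(10)=4,φ(5)=4,φ(4)=2,φ(2)=1,φ(1)=1 ⇒ 20

14, 15, 20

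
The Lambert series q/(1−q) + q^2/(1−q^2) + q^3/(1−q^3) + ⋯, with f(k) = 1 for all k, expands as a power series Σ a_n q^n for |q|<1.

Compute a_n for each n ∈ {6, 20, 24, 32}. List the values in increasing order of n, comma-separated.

4, 6, 8, 6

[q^6] f(1)=1,f(2)=1,f(3)=1,f(6)=1 ⇒ 4
[q^20] f(1)=1,f(2)=1,f(4)=1,f(5)=1,f(10)=1,f(20)=1 ⇒ 6
n=24: 24·1 12·2 8·3 6·4 4·6 3·8 2·12 1·24  f→[1+1+1+1+1+1+1+1]=8
q^32  k|32↦f(k): 1:1 2:1 4:1 8:1 16:1 32:1  a_32=6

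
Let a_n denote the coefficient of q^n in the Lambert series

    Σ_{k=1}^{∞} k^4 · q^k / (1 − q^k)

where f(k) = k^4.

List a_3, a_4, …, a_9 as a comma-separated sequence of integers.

d|3:{3,1}  Σf=81+1=82
d|4:{1,2,4}  Σf=1+16+256=273
d|5:{5,1}  Σf=625+1=626
d|6:{6,3,2,1}  Σf=1296+81+16+1=1394
d|7:{7,1}  Σf=2401+1=2402
q^8  k|8↦f(k): 1:1 2:16 4:256 8:4096  a_8=4369
n=9: 1·9 3·3 9·1  f→[1+81+6561]=6643

82, 273, 626, 1394, 2402, 4369, 6643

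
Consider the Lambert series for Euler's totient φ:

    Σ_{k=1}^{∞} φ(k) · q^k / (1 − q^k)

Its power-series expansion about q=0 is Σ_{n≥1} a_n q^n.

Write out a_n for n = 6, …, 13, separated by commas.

n=6: 1·6 2·3 3·2 6·1  φ→[1+1+2+2]=6
d|7:{7,1}  Σφ=6+1=7
d|8:{1,2,4,8}  Σφ=1+1+2+4=8
q^9  k|9↦φ(k): 1:1 3:2 9:6  a_9=9
[q^10] φ(10)=4,φ(5)=4,φ(2)=1,φ(1)=1 ⇒ 10
n=11: 11·1 1·11  φ→[10+1]=11
q^12  k|12↦φ(k): 1:1 2:1 3:2 4:2 6:2 12:4  a_12=12
[q^13] φ(1)=1,φ(13)=12 ⇒ 13

6, 7, 8, 9, 10, 11, 12, 13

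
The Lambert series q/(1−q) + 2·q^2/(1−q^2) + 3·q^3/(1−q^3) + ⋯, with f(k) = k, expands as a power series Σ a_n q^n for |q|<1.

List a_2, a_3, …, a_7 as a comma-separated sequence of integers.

3, 4, 7, 6, 12, 8

q^2  k|2↦f(k): 2:2 1:1  a_2=3
[q^3] f(3)=3,f(1)=1 ⇒ 4
q^4  k|4↦f(k): 4:4 2:2 1:1  a_4=7
d|5:{5,1}  Σf=5+1=6
[q^6] f(1)=1,f(2)=2,f(3)=3,f(6)=6 ⇒ 12
d|7:{7,1}  Σf=7+1=8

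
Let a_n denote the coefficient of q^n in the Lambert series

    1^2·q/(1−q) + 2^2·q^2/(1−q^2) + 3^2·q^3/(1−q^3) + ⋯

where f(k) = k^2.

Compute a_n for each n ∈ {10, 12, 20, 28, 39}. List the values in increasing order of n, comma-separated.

q^10  k|10↦f(k): 10:100 5:25 2:4 1:1  a_10=130
q^12  k|12↦f(k): 1:1 2:4 3:9 4:16 6:36 12:144  a_12=210
n=20: 20·1 10·2 5·4 4·5 2·10 1·20  f→[400+100+25+16+4+1]=546
[q^28] f(28)=784,f(14)=196,f(7)=49,f(4)=16,f(2)=4,f(1)=1 ⇒ 1050
d|39:{1,3,13,39}  Σf=1+9+169+1521=1700

130, 210, 546, 1050, 1700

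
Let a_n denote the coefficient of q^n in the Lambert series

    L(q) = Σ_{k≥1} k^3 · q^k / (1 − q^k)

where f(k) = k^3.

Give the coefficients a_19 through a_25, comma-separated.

d|19:{1,19}  Σf=1+6859=6860
n=20: 20·1 10·2 5·4 4·5 2·10 1·20  f→[8000+1000+125+64+8+1]=9198
n=21: 21·1 7·3 3·7 1·21  f→[9261+343+27+1]=9632
[q^22] f(22)=10648,f(11)=1331,f(2)=8,f(1)=1 ⇒ 11988
q^23  k|23↦f(k): 23:12167 1:1  a_23=12168
[q^24] f(24)=13824,f(12)=1728,f(8)=512,f(6)=216,f(4)=64,f(3)=27,f(2)=8,f(1)=1 ⇒ 16380
d|25:{25,5,1}  Σf=15625+125+1=15751

6860, 9198, 9632, 11988, 12168, 16380, 15751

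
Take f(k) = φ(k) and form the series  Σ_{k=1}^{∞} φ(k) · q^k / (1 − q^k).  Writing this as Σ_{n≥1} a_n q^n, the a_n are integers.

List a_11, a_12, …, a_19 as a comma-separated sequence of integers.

q^11  k|11↦φ(k): 11:10 1:1  a_11=11
n=12: 12·1 6·2 4·3 3·4 2·6 1·12  φ→[4+2+2+2+1+1]=12
d|13:{1,13}  Σφ=1+12=13
[q^14] φ(14)=6,φ(7)=6,φ(2)=1,φ(1)=1 ⇒ 14
n=15: 1·15 3·5 5·3 15·1  φ→[1+2+4+8]=15
n=16: 16·1 8·2 4·4 2·8 1·16  φ→[8+4+2+1+1]=16
[q^17] φ(1)=1,φ(17)=16 ⇒ 17
q^18  k|18↦φ(k): 18:6 9:6 6:2 3:2 2:1 1:1  a_18=18
q^19  k|19↦φ(k): 19:18 1:1  a_19=19

11, 12, 13, 14, 15, 16, 17, 18, 19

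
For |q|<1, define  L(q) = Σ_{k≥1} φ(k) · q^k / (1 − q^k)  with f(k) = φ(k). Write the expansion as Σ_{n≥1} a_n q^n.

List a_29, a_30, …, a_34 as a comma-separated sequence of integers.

n=29: 29·1 1·29  φ→[28+1]=29
q^30  k|30↦φ(k): 30:8 15:8 10:4 6:2 5:4 3:2 2:1 1:1  a_30=30
d|31:{1,31}  Σφ=1+30=31
n=32: 32·1 16·2 8·4 4·8 2·16 1·32  φ→[16+8+4+2+1+1]=32
q^33  k|33↦φ(k): 33:20 11:10 3:2 1:1  a_33=33
[q^34] φ(1)=1,φ(2)=1,φ(17)=16,φ(34)=16 ⇒ 34

29, 30, 31, 32, 33, 34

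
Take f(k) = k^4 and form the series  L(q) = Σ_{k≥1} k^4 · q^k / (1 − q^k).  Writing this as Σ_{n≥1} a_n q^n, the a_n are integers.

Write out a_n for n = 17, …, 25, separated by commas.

q^17  k|17↦f(k): 1:1 17:83521  a_17=83522
[q^18] f(18)=104976,f(9)=6561,f(6)=1296,f(3)=81,f(2)=16,f(1)=1 ⇒ 112931
q^19  k|19↦f(k): 1:1 19:130321  a_19=130322
n=20: 1·20 2·10 4·5 5·4 10·2 20·1  f→[1+16+256+625+10000+160000]=170898
d|21:{1,3,7,21}  Σf=1+81+2401+194481=196964
q^22  k|22↦f(k): 22:234256 11:14641 2:16 1:1  a_22=248914
q^23  k|23↦f(k): 23:279841 1:1  a_23=279842
[q^24] f(1)=1,f(2)=16,f(3)=81,f(4)=256,f(6)=1296,f(8)=4096,f(12)=20736,f(24)=331776 ⇒ 358258
[q^25] f(25)=390625,f(5)=625,f(1)=1 ⇒ 391251

83522, 112931, 130322, 170898, 196964, 248914, 279842, 358258, 391251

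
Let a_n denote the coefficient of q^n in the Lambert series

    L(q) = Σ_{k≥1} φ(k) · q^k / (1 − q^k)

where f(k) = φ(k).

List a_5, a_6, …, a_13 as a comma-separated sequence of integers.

n=5: 5·1 1·5  φ→[4+1]=5
[q^6] φ(1)=1,φ(2)=1,φ(3)=2,φ(6)=2 ⇒ 6
d|7:{7,1}  Σφ=6+1=7
[q^8] φ(8)=4,φ(4)=2,φ(2)=1,φ(1)=1 ⇒ 8
[q^9] φ(1)=1,φ(3)=2,φ(9)=6 ⇒ 9
n=10: 10·1 5·2 2·5 1·10  φ→[4+4+1+1]=10
d|11:{1,11}  Σφ=1+10=11
n=12: 1·12 2·6 3·4 4·3 6·2 12·1  φ→[1+1+2+2+2+4]=12
q^13  k|13↦φ(k): 13:12 1:1  a_13=13

5, 6, 7, 8, 9, 10, 11, 12, 13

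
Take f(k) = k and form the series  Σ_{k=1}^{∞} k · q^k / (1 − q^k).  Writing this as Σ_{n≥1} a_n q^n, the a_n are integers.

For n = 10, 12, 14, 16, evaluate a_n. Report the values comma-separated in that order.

d|10:{10,5,2,1}  Σf=10+5+2+1=18
[q^12] f(1)=1,f(2)=2,f(3)=3,f(4)=4,f(6)=6,f(12)=12 ⇒ 28
q^14  k|14↦f(k): 14:14 7:7 2:2 1:1  a_14=24
q^16  k|16↦f(k): 16:16 8:8 4:4 2:2 1:1  a_16=31

18, 28, 24, 31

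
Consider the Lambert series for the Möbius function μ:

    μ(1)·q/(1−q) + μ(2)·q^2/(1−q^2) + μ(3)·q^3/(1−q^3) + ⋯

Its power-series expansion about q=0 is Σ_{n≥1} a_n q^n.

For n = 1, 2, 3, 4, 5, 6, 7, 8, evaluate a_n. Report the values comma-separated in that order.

1, 0, 0, 0, 0, 0, 0, 0

q^1  k|1↦μ(k): 1:1  a_1=1
d|2:{1,2}  Σμ=1+(-1)=0
d|3:{1,3}  Σμ=1+(-1)=0
q^4  k|4↦μ(k): 4:0 2:-1 1:1  a_4=0
d|5:{1,5}  Σμ=1+(-1)=0
[q^6] μ(6)=1,μ(3)=-1,μ(2)=-1,μ(1)=1 ⇒ 0
n=7: 7·1 1·7  μ→[(-1)+1]=0
d|8:{8,4,2,1}  Σμ=0+0+(-1)+1=0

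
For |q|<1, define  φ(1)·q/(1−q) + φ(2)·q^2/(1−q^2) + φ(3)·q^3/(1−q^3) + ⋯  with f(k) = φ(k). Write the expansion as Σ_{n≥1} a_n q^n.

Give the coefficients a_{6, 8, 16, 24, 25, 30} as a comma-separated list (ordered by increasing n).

n=6: 1·6 2·3 3·2 6·1  φ→[1+1+2+2]=6
q^8  k|8↦φ(k): 8:4 4:2 2:1 1:1  a_8=8
[q^16] φ(16)=8,φ(8)=4,φ(4)=2,φ(2)=1,φ(1)=1 ⇒ 16
q^24  k|24↦φ(k): 24:8 12:4 8:4 6:2 4:2 3:2 2:1 1:1  a_24=24
[q^25] φ(1)=1,φ(5)=4,φ(25)=20 ⇒ 25
[q^30] φ(1)=1,φ(2)=1,φ(3)=2,φ(5)=4,φ(6)=2,φ(10)=4,φ(15)=8,φ(30)=8 ⇒ 30

6, 8, 16, 24, 25, 30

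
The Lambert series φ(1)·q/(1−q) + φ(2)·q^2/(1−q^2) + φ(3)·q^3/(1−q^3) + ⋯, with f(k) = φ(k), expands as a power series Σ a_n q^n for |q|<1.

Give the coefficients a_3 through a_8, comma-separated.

n=3: 1·3 3·1  φ→[1+2]=3
d|4:{1,2,4}  Σφ=1+1+2=4
d|5:{5,1}  Σφ=4+1=5
[q^6] φ(6)=2,φ(3)=2,φ(2)=1,φ(1)=1 ⇒ 6
d|7:{1,7}  Σφ=1+6=7
q^8  k|8↦φ(k): 1:1 2:1 4:2 8:4  a_8=8

3, 4, 5, 6, 7, 8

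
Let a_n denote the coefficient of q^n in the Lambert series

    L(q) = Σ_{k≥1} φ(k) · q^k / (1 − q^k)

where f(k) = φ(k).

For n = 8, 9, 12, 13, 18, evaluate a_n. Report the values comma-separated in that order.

d|8:{8,4,2,1}  Σφ=4+2+1+1=8
[q^9] φ(1)=1,φ(3)=2,φ(9)=6 ⇒ 9
n=12: 12·1 6·2 4·3 3·4 2·6 1·12  φ→[4+2+2+2+1+1]=12
q^13  k|13↦φ(k): 1:1 13:12  a_13=13
q^18  k|18↦φ(k): 1:1 2:1 3:2 6:2 9:6 18:6  a_18=18

8, 9, 12, 13, 18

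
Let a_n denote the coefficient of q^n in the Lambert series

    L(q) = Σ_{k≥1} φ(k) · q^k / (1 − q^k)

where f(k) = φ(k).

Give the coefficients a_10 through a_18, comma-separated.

n=10: 1·10 2·5 5·2 10·1  φ→[1+1+4+4]=10
n=11: 11·1 1·11  φ→[10+1]=11
[q^12] φ(1)=1,φ(2)=1,φ(3)=2,φ(4)=2,φ(6)=2,φ(12)=4 ⇒ 12
n=13: 1·13 13·1  φ→[1+12]=13
q^14  k|14↦φ(k): 1:1 2:1 7:6 14:6  a_14=14
[q^15] φ(1)=1,φ(3)=2,φ(5)=4,φ(15)=8 ⇒ 15
n=16: 1·16 2·8 4·4 8·2 16·1  φ→[1+1+2+4+8]=16
n=17: 1·17 17·1  φ→[1+16]=17
q^18  k|18↦φ(k): 1:1 2:1 3:2 6:2 9:6 18:6  a_18=18

10, 11, 12, 13, 14, 15, 16, 17, 18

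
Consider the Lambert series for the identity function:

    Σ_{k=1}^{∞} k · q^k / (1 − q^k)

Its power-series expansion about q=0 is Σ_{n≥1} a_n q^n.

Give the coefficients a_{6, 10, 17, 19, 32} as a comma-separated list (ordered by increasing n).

12, 18, 18, 20, 63

d|6:{6,3,2,1}  Σf=6+3+2+1=12
d|10:{10,5,2,1}  Σf=10+5+2+1=18
n=17: 1·17 17·1  f→[1+17]=18
n=19: 19·1 1·19  f→[19+1]=20
q^32  k|32↦f(k): 1:1 2:2 4:4 8:8 16:16 32:32  a_32=63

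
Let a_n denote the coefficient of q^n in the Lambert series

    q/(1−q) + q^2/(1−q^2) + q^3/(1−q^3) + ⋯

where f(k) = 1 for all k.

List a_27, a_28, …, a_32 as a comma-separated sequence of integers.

4, 6, 2, 8, 2, 6

[q^27] f(27)=1,f(9)=1,f(3)=1,f(1)=1 ⇒ 4
[q^28] f(28)=1,f(14)=1,f(7)=1,f(4)=1,f(2)=1,f(1)=1 ⇒ 6
[q^29] f(1)=1,f(29)=1 ⇒ 2
n=30: 30·1 15·2 10·3 6·5 5·6 3·10 2·15 1·30  f→[1+1+1+1+1+1+1+1]=8
[q^31] f(1)=1,f(31)=1 ⇒ 2
[q^32] f(1)=1,f(2)=1,f(4)=1,f(8)=1,f(16)=1,f(32)=1 ⇒ 6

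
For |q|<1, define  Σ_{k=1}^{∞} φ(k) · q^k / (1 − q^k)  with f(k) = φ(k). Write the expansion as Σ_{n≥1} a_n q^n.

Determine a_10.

n=10: 1·10 2·5 5·2 10·1  φ→[1+1+4+4]=10

a_10 = 10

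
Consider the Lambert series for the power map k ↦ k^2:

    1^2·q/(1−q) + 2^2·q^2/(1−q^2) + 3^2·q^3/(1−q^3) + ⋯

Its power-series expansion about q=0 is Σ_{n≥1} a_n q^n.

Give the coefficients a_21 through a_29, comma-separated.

d|21:{1,3,7,21}  Σf=1+9+49+441=500
[q^22] f(22)=484,f(11)=121,f(2)=4,f(1)=1 ⇒ 610
n=23: 23·1 1·23  f→[529+1]=530
d|24:{1,2,3,4,6,8,12,24}  Σf=1+4+9+16+36+64+144+576=850
d|25:{25,5,1}  Σf=625+25+1=651
[q^26] f(26)=676,f(13)=169,f(2)=4,f(1)=1 ⇒ 850
n=27: 27·1 9·3 3·9 1·27  f→[729+81+9+1]=820
n=28: 28·1 14·2 7·4 4·7 2·14 1·28  f→[784+196+49+16+4+1]=1050
d|29:{1,29}  Σf=1+841=842

500, 610, 530, 850, 651, 850, 820, 1050, 842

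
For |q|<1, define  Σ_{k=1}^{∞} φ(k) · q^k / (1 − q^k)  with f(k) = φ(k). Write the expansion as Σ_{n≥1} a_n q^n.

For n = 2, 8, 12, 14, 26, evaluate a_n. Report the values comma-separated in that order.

d|2:{2,1}  Σφ=1+1=2
d|8:{8,4,2,1}  Σφ=4+2+1+1=8
q^12  k|12↦φ(k): 12:4 6:2 4:2 3:2 2:1 1:1  a_12=12
[q^14] φ(1)=1,φ(2)=1,φ(7)=6,φ(14)=6 ⇒ 14
q^26  k|26↦φ(k): 1:1 2:1 13:12 26:12  a_26=26

2, 8, 12, 14, 26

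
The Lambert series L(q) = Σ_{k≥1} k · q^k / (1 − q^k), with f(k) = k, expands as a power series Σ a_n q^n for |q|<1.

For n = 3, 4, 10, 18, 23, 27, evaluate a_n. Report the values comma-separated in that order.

d|3:{3,1}  Σf=3+1=4
d|4:{1,2,4}  Σf=1+2+4=7
[q^10] f(1)=1,f(2)=2,f(5)=5,f(10)=10 ⇒ 18
q^18  k|18↦f(k): 1:1 2:2 3:3 6:6 9:9 18:18  a_18=39
n=23: 1·23 23·1  f→[1+23]=24
d|27:{27,9,3,1}  Σf=27+9+3+1=40

4, 7, 18, 39, 24, 40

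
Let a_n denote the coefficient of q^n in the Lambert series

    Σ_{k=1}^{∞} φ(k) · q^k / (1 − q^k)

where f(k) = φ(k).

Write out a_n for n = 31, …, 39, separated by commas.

d|31:{1,31}  Σφ=1+30=31
n=32: 32·1 16·2 8·4 4·8 2·16 1·32  φ→[16+8+4+2+1+1]=32
d|33:{33,11,3,1}  Σφ=20+10+2+1=33
n=34: 1·34 2·17 17·2 34·1  φ→[1+1+16+16]=34
[q^35] φ(35)=24,φ(7)=6,φ(5)=4,φ(1)=1 ⇒ 35
q^36  k|36↦φ(k): 1:1 2:1 3:2 4:2 6:2 9:6 12:4 18:6 36:12  a_36=36
q^37  k|37↦φ(k): 37:36 1:1  a_37=37
d|38:{38,19,2,1}  Σφ=18+18+1+1=38
n=39: 39·1 13·3 3·13 1·39  φ→[24+12+2+1]=39

31, 32, 33, 34, 35, 36, 37, 38, 39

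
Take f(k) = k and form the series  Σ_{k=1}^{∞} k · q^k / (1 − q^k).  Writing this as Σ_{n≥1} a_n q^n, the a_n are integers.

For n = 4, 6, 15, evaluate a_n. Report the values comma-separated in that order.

n=4: 4·1 2·2 1·4  f→[4+2+1]=7
d|6:{6,3,2,1}  Σf=6+3+2+1=12
[q^15] f(15)=15,f(5)=5,f(3)=3,f(1)=1 ⇒ 24

7, 12, 24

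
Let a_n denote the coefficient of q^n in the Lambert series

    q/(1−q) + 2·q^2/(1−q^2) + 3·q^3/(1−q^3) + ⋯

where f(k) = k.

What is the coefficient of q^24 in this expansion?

a_24 = 60

q^24  k|24↦f(k): 1:1 2:2 3:3 4:4 6:6 8:8 12:12 24:24  a_24=60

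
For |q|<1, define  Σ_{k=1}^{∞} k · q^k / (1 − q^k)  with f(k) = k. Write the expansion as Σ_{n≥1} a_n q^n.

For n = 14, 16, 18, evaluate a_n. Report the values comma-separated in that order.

24, 31, 39

d|14:{1,2,7,14}  Σf=1+2+7+14=24
q^16  k|16↦f(k): 1:1 2:2 4:4 8:8 16:16  a_16=31
[q^18] f(18)=18,f(9)=9,f(6)=6,f(3)=3,f(2)=2,f(1)=1 ⇒ 39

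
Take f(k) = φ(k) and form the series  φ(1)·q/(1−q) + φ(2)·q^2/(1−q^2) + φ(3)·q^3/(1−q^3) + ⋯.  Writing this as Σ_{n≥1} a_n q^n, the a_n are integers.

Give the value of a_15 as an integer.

q^15  k|15↦φ(k): 1:1 3:2 5:4 15:8  a_15=15

a_15 = 15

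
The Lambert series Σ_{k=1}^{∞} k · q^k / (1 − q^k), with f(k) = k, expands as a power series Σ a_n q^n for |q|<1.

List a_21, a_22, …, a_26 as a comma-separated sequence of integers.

n=21: 1·21 3·7 7·3 21·1  f→[1+3+7+21]=32
q^22  k|22↦f(k): 22:22 11:11 2:2 1:1  a_22=36
n=23: 23·1 1·23  f→[23+1]=24
d|24:{24,12,8,6,4,3,2,1}  Σf=24+12+8+6+4+3+2+1=60
[q^25] f(25)=25,f(5)=5,f(1)=1 ⇒ 31
q^26  k|26↦f(k): 26:26 13:13 2:2 1:1  a_26=42

32, 36, 24, 60, 31, 42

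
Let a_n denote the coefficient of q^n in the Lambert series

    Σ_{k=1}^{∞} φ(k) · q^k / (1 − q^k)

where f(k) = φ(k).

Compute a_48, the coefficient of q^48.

[q^48] φ(1)=1,φ(2)=1,φ(3)=2,φ(4)=2,φ(6)=2,φ(8)=4,φ(12)=4,φ(16)=8,φ(24)=8,φ(48)=16 ⇒ 48

a_48 = 48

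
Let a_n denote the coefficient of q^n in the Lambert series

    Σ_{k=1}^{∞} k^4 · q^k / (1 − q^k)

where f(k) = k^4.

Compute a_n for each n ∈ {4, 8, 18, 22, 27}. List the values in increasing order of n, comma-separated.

d|4:{1,2,4}  Σf=1+16+256=273
q^8  k|8↦f(k): 1:1 2:16 4:256 8:4096  a_8=4369
n=18: 1·18 2·9 3·6 6·3 9·2 18·1  f→[1+16+81+1296+6561+104976]=112931
n=22: 22·1 11·2 2·11 1·22  f→[234256+14641+16+1]=248914
n=27: 27·1 9·3 3·9 1·27  f→[531441+6561+81+1]=538084

273, 4369, 112931, 248914, 538084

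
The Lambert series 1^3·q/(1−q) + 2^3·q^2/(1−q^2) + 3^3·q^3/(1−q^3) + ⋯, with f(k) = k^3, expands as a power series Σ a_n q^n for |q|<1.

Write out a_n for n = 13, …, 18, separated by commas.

2198, 3096, 3528, 4681, 4914, 6813

q^13  k|13↦f(k): 13:2197 1:1  a_13=2198
[q^14] f(1)=1,f(2)=8,f(7)=343,f(14)=2744 ⇒ 3096
q^15  k|15↦f(k): 1:1 3:27 5:125 15:3375  a_15=3528
q^16  k|16↦f(k): 16:4096 8:512 4:64 2:8 1:1  a_16=4681
[q^17] f(17)=4913,f(1)=1 ⇒ 4914
n=18: 1·18 2·9 3·6 6·3 9·2 18·1  f→[1+8+27+216+729+5832]=6813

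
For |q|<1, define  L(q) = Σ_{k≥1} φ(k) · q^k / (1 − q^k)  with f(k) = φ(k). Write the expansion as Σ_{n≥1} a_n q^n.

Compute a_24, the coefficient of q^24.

q^24  k|24↦φ(k): 1:1 2:1 3:2 4:2 6:2 8:4 12:4 24:8  a_24=24

a_24 = 24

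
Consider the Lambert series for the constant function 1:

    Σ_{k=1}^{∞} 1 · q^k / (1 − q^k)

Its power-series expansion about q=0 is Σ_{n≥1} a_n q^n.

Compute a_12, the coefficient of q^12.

n=12: 12·1 6·2 4·3 3·4 2·6 1·12  f→[1+1+1+1+1+1]=6

a_12 = 6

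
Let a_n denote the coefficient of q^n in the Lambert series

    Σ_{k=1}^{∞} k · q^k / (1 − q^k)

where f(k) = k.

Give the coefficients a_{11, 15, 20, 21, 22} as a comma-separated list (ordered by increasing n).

q^11  k|11↦f(k): 11:11 1:1  a_11=12
n=15: 1·15 3·5 5·3 15·1  f→[1+3+5+15]=24
n=20: 1·20 2·10 4·5 5·4 10·2 20·1  f→[1+2+4+5+10+20]=42
n=21: 21·1 7·3 3·7 1·21  f→[21+7+3+1]=32
d|22:{22,11,2,1}  Σf=22+11+2+1=36

12, 24, 42, 32, 36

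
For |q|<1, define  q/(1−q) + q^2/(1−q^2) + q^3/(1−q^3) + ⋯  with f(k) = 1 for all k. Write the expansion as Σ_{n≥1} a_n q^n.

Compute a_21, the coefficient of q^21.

d|21:{21,7,3,1}  Σf=1+1+1+1=4

a_21 = 4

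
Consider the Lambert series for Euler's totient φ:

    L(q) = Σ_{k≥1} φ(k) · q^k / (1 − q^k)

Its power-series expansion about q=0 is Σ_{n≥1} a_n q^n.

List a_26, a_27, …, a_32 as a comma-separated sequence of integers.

q^26  k|26↦φ(k): 26:12 13:12 2:1 1:1  a_26=26
d|27:{27,9,3,1}  Σφ=18+6+2+1=27
q^28  k|28↦φ(k): 28:12 14:6 7:6 4:2 2:1 1:1  a_28=28
[q^29] φ(1)=1,φ(29)=28 ⇒ 29
[q^30] φ(1)=1,φ(2)=1,φ(3)=2,φ(5)=4,φ(6)=2,φ(10)=4,φ(15)=8,φ(30)=8 ⇒ 30
[q^31] φ(1)=1,φ(31)=30 ⇒ 31
q^32  k|32↦φ(k): 32:16 16:8 8:4 4:2 2:1 1:1  a_32=32

26, 27, 28, 29, 30, 31, 32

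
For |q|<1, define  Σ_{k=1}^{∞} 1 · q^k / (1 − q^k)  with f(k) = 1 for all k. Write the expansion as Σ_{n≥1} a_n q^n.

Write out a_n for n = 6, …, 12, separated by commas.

d|6:{1,2,3,6}  Σf=1+1+1+1=4
[q^7] f(7)=1,f(1)=1 ⇒ 2
n=8: 8·1 4·2 2·4 1·8  f→[1+1+1+1]=4
d|9:{9,3,1}  Σf=1+1+1=3
n=10: 10·1 5·2 2·5 1·10  f→[1+1+1+1]=4
q^11  k|11↦f(k): 1:1 11:1  a_11=2
q^12  k|12↦f(k): 12:1 6:1 4:1 3:1 2:1 1:1  a_12=6

4, 2, 4, 3, 4, 2, 6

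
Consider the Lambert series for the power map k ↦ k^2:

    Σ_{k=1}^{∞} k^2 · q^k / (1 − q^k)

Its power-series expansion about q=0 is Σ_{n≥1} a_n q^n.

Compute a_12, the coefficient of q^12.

d|12:{1,2,3,4,6,12}  Σf=1+4+9+16+36+144=210

a_12 = 210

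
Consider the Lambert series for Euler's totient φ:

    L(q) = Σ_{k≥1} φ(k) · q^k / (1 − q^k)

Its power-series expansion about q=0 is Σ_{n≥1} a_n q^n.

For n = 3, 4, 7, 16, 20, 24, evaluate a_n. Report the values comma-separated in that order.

n=3: 3·1 1·3  φ→[2+1]=3
[q^4] φ(1)=1,φ(2)=1,φ(4)=2 ⇒ 4
d|7:{7,1}  Σφ=6+1=7
q^16  k|16↦φ(k): 16:8 8:4 4:2 2:1 1:1  a_16=16
d|20:{20,10,5,4,2,1}  Σφ=8+4+4+2+1+1=20
d|24:{1,2,3,4,6,8,12,24}  Σφ=1+1+2+2+2+4+4+8=24

3, 4, 7, 16, 20, 24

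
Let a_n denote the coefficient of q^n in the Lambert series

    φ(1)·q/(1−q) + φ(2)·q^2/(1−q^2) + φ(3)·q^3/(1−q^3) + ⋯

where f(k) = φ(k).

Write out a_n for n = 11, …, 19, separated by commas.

q^11  k|11↦φ(k): 1:1 11:10  a_11=11
[q^12] φ(12)=4,φ(6)=2,φ(4)=2,φ(3)=2,φ(2)=1,φ(1)=1 ⇒ 12
q^13  k|13↦φ(k): 1:1 13:12  a_13=13
q^14  k|14↦φ(k): 14:6 7:6 2:1 1:1  a_14=14
[q^15] φ(1)=1,φ(3)=2,φ(5)=4,φ(15)=8 ⇒ 15
[q^16] φ(16)=8,φ(8)=4,φ(4)=2,φ(2)=1,φ(1)=1 ⇒ 16
d|17:{17,1}  Σφ=16+1=17
d|18:{18,9,6,3,2,1}  Σφ=6+6+2+2+1+1=18
d|19:{1,19}  Σφ=1+18=19

11, 12, 13, 14, 15, 16, 17, 18, 19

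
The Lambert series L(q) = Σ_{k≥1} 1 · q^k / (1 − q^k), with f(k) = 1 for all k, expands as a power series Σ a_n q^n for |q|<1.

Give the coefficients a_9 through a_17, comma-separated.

3, 4, 2, 6, 2, 4, 4, 5, 2

q^9  k|9↦f(k): 1:1 3:1 9:1  a_9=3
q^10  k|10↦f(k): 1:1 2:1 5:1 10:1  a_10=4
n=11: 11·1 1·11  f→[1+1]=2
d|12:{12,6,4,3,2,1}  Σf=1+1+1+1+1+1=6
q^13  k|13↦f(k): 1:1 13:1  a_13=2
d|14:{1,2,7,14}  Σf=1+1+1+1=4
q^15  k|15↦f(k): 15:1 5:1 3:1 1:1  a_15=4
d|16:{16,8,4,2,1}  Σf=1+1+1+1+1=5
n=17: 1·17 17·1  f→[1+1]=2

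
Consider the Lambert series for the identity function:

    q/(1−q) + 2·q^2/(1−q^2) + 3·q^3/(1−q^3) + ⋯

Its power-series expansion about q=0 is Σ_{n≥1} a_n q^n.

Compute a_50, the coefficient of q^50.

[q^50] f(1)=1,f(2)=2,f(5)=5,f(10)=10,f(25)=25,f(50)=50 ⇒ 93

a_50 = 93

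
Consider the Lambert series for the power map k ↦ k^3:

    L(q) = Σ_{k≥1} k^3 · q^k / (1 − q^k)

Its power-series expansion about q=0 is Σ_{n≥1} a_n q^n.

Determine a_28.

n=28: 1·28 2·14 4·7 7·4 14·2 28·1  f→[1+8+64+343+2744+21952]=25112

a_28 = 25112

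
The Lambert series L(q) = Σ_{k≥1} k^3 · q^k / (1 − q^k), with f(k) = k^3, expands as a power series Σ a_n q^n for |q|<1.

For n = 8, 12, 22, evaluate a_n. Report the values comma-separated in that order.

585, 2044, 11988

[q^8] f(8)=512,f(4)=64,f(2)=8,f(1)=1 ⇒ 585
[q^12] f(1)=1,f(2)=8,f(3)=27,f(4)=64,f(6)=216,f(12)=1728 ⇒ 2044
[q^22] f(1)=1,f(2)=8,f(11)=1331,f(22)=10648 ⇒ 11988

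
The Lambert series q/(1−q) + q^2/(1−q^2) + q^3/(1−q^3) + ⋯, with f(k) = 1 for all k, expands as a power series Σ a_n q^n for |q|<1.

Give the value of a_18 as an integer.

q^18  k|18↦f(k): 18:1 9:1 6:1 3:1 2:1 1:1  a_18=6

a_18 = 6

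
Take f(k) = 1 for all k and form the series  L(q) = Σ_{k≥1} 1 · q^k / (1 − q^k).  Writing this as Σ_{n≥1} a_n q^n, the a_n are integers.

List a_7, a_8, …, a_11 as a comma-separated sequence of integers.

n=7: 7·1 1·7  f→[1+1]=2
[q^8] f(1)=1,f(2)=1,f(4)=1,f(8)=1 ⇒ 4
[q^9] f(1)=1,f(3)=1,f(9)=1 ⇒ 3
q^10  k|10↦f(k): 1:1 2:1 5:1 10:1  a_10=4
[q^11] f(11)=1,f(1)=1 ⇒ 2

2, 4, 3, 4, 2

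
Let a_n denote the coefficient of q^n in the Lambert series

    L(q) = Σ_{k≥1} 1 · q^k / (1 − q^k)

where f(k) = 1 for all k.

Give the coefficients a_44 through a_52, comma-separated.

q^44  k|44↦f(k): 1:1 2:1 4:1 11:1 22:1 44:1  a_44=6
d|45:{1,3,5,9,15,45}  Σf=1+1+1+1+1+1=6
q^46  k|46↦f(k): 1:1 2:1 23:1 46:1  a_46=4
q^47  k|47↦f(k): 47:1 1:1  a_47=2
q^48  k|48↦f(k): 48:1 24:1 16:1 12:1 8:1 6:1 4:1 3:1 2:1 1:1  a_48=10
d|49:{49,7,1}  Σf=1+1+1=3
q^50  k|50↦f(k): 50:1 25:1 10:1 5:1 2:1 1:1  a_50=6
d|51:{51,17,3,1}  Σf=1+1+1+1=4
n=52: 52·1 26·2 13·4 4·13 2·26 1·52  f→[1+1+1+1+1+1]=6

6, 6, 4, 2, 10, 3, 6, 4, 6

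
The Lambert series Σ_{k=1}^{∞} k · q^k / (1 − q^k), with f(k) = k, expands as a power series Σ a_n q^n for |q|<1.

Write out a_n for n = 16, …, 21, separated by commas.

31, 18, 39, 20, 42, 32

d|16:{1,2,4,8,16}  Σf=1+2+4+8+16=31
[q^17] f(17)=17,f(1)=1 ⇒ 18
n=18: 18·1 9·2 6·3 3·6 2·9 1·18  f→[18+9+6+3+2+1]=39
n=19: 1·19 19·1  f→[1+19]=20
d|20:{1,2,4,5,10,20}  Σf=1+2+4+5+10+20=42
q^21  k|21↦f(k): 21:21 7:7 3:3 1:1  a_21=32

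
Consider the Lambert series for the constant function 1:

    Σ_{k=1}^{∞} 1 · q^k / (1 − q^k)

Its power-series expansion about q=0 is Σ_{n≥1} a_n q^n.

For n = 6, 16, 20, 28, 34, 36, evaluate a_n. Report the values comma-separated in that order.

4, 5, 6, 6, 4, 9

q^6  k|6↦f(k): 6:1 3:1 2:1 1:1  a_6=4
n=16: 16·1 8·2 4·4 2·8 1·16  f→[1+1+1+1+1]=5
n=20: 1·20 2·10 4·5 5·4 10·2 20·1  f→[1+1+1+1+1+1]=6
d|28:{28,14,7,4,2,1}  Σf=1+1+1+1+1+1=6
[q^34] f(1)=1,f(2)=1,f(17)=1,f(34)=1 ⇒ 4
n=36: 1·36 2·18 3·12 4·9 6·6 9·4 12·3 18·2 36·1  f→[1+1+1+1+1+1+1+1+1]=9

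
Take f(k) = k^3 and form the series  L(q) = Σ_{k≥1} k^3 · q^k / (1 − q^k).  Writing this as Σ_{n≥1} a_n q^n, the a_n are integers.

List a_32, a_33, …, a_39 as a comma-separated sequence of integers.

37449, 37296, 44226, 43344, 55261, 50654, 61740, 61544

[q^32] f(32)=32768,f(16)=4096,f(8)=512,f(4)=64,f(2)=8,f(1)=1 ⇒ 37449
[q^33] f(1)=1,f(3)=27,f(11)=1331,f(33)=35937 ⇒ 37296
n=34: 1·34 2·17 17·2 34·1  f→[1+8+4913+39304]=44226
n=35: 35·1 7·5 5·7 1·35  f→[42875+343+125+1]=43344
[q^36] f(36)=46656,f(18)=5832,f(12)=1728,f(9)=729,f(6)=216,f(4)=64,f(3)=27,f(2)=8,f(1)=1 ⇒ 55261
[q^37] f(1)=1,f(37)=50653 ⇒ 50654
q^38  k|38↦f(k): 38:54872 19:6859 2:8 1:1  a_38=61740
n=39: 39·1 13·3 3·13 1·39  f→[59319+2197+27+1]=61544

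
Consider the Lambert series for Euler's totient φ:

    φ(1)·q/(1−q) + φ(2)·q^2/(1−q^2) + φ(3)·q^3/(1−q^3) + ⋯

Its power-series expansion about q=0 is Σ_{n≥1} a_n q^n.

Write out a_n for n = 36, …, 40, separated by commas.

[q^36] φ(1)=1,φ(2)=1,φ(3)=2,φ(4)=2,φ(6)=2,φ(9)=6,φ(12)=4,φ(18)=6,φ(36)=12 ⇒ 36
[q^37] φ(1)=1,φ(37)=36 ⇒ 37
d|38:{1,2,19,38}  Σφ=1+1+18+18=38
q^39  k|39↦φ(k): 39:24 13:12 3:2 1:1  a_39=39
n=40: 1·40 2·20 4·10 5·8 8·5 10·4 20·2 40·1  φ→[1+1+2+4+4+4+8+16]=40

36, 37, 38, 39, 40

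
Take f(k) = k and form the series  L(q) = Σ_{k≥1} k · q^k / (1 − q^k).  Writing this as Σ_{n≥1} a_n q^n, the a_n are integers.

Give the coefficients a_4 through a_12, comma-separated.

7, 6, 12, 8, 15, 13, 18, 12, 28

[q^4] f(4)=4,f(2)=2,f(1)=1 ⇒ 7
[q^5] f(1)=1,f(5)=5 ⇒ 6
q^6  k|6↦f(k): 6:6 3:3 2:2 1:1  a_6=12
q^7  k|7↦f(k): 7:7 1:1  a_7=8
[q^8] f(1)=1,f(2)=2,f(4)=4,f(8)=8 ⇒ 15
n=9: 9·1 3·3 1·9  f→[9+3+1]=13
[q^10] f(1)=1,f(2)=2,f(5)=5,f(10)=10 ⇒ 18
n=11: 1·11 11·1  f→[1+11]=12
[q^12] f(12)=12,f(6)=6,f(4)=4,f(3)=3,f(2)=2,f(1)=1 ⇒ 28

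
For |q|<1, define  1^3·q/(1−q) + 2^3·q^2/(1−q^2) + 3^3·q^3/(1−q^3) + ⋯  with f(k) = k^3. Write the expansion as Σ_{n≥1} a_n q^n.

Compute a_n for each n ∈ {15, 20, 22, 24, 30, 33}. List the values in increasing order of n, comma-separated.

[q^15] f(15)=3375,f(5)=125,f(3)=27,f(1)=1 ⇒ 3528
n=20: 1·20 2·10 4·5 5·4 10·2 20·1  f→[1+8+64+125+1000+8000]=9198
q^22  k|22↦f(k): 22:10648 11:1331 2:8 1:1  a_22=11988
n=24: 24·1 12·2 8·3 6·4 4·6 3·8 2·12 1·24  f→[13824+1728+512+216+64+27+8+1]=16380
q^30  k|30↦f(k): 30:27000 15:3375 10:1000 6:216 5:125 3:27 2:8 1:1  a_30=31752
d|33:{33,11,3,1}  Σf=35937+1331+27+1=37296

3528, 9198, 11988, 16380, 31752, 37296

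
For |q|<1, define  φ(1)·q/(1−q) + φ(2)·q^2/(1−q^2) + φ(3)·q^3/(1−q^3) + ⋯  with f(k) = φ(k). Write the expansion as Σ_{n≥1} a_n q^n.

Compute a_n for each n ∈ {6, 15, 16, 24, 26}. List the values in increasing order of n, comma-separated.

[q^6] φ(6)=2,φ(3)=2,φ(2)=1,φ(1)=1 ⇒ 6
n=15: 15·1 5·3 3·5 1·15  φ→[8+4+2+1]=15
d|16:{1,2,4,8,16}  Σφ=1+1+2+4+8=16
q^24  k|24↦φ(k): 24:8 12:4 8:4 6:2 4:2 3:2 2:1 1:1  a_24=24
n=26: 1·26 2·13 13·2 26·1  φ→[1+1+12+12]=26

6, 15, 16, 24, 26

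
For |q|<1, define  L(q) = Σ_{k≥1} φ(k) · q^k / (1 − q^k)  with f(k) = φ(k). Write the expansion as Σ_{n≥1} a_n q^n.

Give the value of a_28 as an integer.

q^28  k|28↦φ(k): 1:1 2:1 4:2 7:6 14:6 28:12  a_28=28

a_28 = 28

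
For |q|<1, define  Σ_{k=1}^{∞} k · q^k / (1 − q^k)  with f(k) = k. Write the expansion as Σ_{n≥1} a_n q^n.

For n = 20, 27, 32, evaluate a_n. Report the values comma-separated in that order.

42, 40, 63

d|20:{20,10,5,4,2,1}  Σf=20+10+5+4+2+1=42
d|27:{27,9,3,1}  Σf=27+9+3+1=40
q^32  k|32↦f(k): 1:1 2:2 4:4 8:8 16:16 32:32  a_32=63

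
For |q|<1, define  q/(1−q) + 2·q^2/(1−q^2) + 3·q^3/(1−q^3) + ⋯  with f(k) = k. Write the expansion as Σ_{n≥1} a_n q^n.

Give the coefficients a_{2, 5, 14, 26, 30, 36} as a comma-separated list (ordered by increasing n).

q^2  k|2↦f(k): 2:2 1:1  a_2=3
d|5:{5,1}  Σf=5+1=6
d|14:{14,7,2,1}  Σf=14+7+2+1=24
d|26:{1,2,13,26}  Σf=1+2+13+26=42
[q^30] f(30)=30,f(15)=15,f(10)=10,f(6)=6,f(5)=5,f(3)=3,f(2)=2,f(1)=1 ⇒ 72
q^36  k|36↦f(k): 1:1 2:2 3:3 4:4 6:6 9:9 12:12 18:18 36:36  a_36=91

3, 6, 24, 42, 72, 91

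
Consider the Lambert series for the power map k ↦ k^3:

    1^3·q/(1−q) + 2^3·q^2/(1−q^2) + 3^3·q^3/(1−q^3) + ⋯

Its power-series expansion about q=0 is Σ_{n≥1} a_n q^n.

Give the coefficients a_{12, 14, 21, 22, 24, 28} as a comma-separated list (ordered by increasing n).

n=12: 1·12 2·6 3·4 4·3 6·2 12·1  f→[1+8+27+64+216+1728]=2044
q^14  k|14↦f(k): 1:1 2:8 7:343 14:2744  a_14=3096
d|21:{1,3,7,21}  Σf=1+27+343+9261=9632
d|22:{22,11,2,1}  Σf=10648+1331+8+1=11988
q^24  k|24↦f(k): 24:13824 12:1728 8:512 6:216 4:64 3:27 2:8 1:1  a_24=16380
[q^28] f(1)=1,f(2)=8,f(4)=64,f(7)=343,f(14)=2744,f(28)=21952 ⇒ 25112

2044, 3096, 9632, 11988, 16380, 25112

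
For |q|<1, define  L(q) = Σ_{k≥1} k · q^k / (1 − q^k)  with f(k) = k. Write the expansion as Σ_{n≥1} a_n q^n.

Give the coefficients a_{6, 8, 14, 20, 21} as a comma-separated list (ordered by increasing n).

d|6:{1,2,3,6}  Σf=1+2+3+6=12
[q^8] f(8)=8,f(4)=4,f(2)=2,f(1)=1 ⇒ 15
q^14  k|14↦f(k): 1:1 2:2 7:7 14:14  a_14=24
[q^20] f(1)=1,f(2)=2,f(4)=4,f(5)=5,f(10)=10,f(20)=20 ⇒ 42
q^21  k|21↦f(k): 1:1 3:3 7:7 21:21  a_21=32

12, 15, 24, 42, 32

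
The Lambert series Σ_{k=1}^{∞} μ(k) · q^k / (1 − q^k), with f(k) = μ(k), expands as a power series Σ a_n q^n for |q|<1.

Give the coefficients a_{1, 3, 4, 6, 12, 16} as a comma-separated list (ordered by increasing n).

1, 0, 0, 0, 0, 0

n=1: 1·1  μ→[1]=1
n=3: 1·3 3·1  μ→[1+(-1)]=0
d|4:{4,2,1}  Σμ=0+(-1)+1=0
q^6  k|6↦μ(k): 1:1 2:-1 3:-1 6:1  a_6=0
d|12:{1,2,3,4,6,12}  Σμ=1+(-1)+(-1)+0+1+0=0
[q^16] μ(1)=1,μ(2)=-1,μ(4)=0,μ(8)=0,μ(16)=0 ⇒ 0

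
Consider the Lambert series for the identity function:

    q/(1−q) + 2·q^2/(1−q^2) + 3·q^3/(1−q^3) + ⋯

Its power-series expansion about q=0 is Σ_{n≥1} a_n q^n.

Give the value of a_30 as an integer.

a_30 = 72

n=30: 1·30 2·15 3·10 5·6 6·5 10·3 15·2 30·1  f→[1+2+3+5+6+10+15+30]=72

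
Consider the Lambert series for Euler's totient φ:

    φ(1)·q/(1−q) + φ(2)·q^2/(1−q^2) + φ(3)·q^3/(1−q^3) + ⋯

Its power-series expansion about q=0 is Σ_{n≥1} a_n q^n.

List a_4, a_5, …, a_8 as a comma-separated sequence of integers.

d|4:{1,2,4}  Σφ=1+1+2=4
[q^5] φ(1)=1,φ(5)=4 ⇒ 5
n=6: 6·1 3·2 2·3 1·6  φ→[2+2+1+1]=6
[q^7] φ(1)=1,φ(7)=6 ⇒ 7
q^8  k|8↦φ(k): 1:1 2:1 4:2 8:4  a_8=8

4, 5, 6, 7, 8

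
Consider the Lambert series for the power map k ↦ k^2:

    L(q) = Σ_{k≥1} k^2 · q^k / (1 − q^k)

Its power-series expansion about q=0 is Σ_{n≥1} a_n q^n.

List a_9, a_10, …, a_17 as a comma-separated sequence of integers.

d|9:{1,3,9}  Σf=1+9+81=91
[q^10] f(1)=1,f(2)=4,f(5)=25,f(10)=100 ⇒ 130
q^11  k|11↦f(k): 11:121 1:1  a_11=122
[q^12] f(12)=144,f(6)=36,f(4)=16,f(3)=9,f(2)=4,f(1)=1 ⇒ 210
n=13: 1·13 13·1  f→[1+169]=170
q^14  k|14↦f(k): 1:1 2:4 7:49 14:196  a_14=250
[q^15] f(1)=1,f(3)=9,f(5)=25,f(15)=225 ⇒ 260
n=16: 1·16 2·8 4·4 8·2 16·1  f→[1+4+16+64+256]=341
[q^17] f(1)=1,f(17)=289 ⇒ 290

91, 130, 122, 210, 170, 250, 260, 341, 290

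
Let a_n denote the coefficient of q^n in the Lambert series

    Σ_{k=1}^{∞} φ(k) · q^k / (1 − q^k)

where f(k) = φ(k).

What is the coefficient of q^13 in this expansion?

d|13:{13,1}  Σφ=12+1=13

a_13 = 13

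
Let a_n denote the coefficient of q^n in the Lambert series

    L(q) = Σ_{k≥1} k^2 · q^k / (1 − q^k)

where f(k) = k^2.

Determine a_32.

a_32 = 1365

d|32:{32,16,8,4,2,1}  Σf=1024+256+64+16+4+1=1365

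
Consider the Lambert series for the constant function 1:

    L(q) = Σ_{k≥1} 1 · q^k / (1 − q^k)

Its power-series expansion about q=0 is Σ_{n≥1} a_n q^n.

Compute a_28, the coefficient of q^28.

a_28 = 6

[q^28] f(28)=1,f(14)=1,f(7)=1,f(4)=1,f(2)=1,f(1)=1 ⇒ 6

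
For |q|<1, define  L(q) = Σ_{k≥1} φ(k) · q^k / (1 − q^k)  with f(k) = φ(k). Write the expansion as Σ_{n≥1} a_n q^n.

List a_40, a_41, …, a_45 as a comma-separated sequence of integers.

n=40: 1·40 2·20 4·10 5·8 8·5 10·4 20·2 40·1  φ→[1+1+2+4+4+4+8+16]=40
n=41: 41·1 1·41  φ→[40+1]=41
q^42  k|42↦φ(k): 42:12 21:12 14:6 7:6 6:2 3:2 2:1 1:1  a_42=42
q^43  k|43↦φ(k): 1:1 43:42  a_43=43
d|44:{44,22,11,4,2,1}  Σφ=20+10+10+2+1+1=44
d|45:{1,3,5,9,15,45}  Σφ=1+2+4+6+8+24=45

40, 41, 42, 43, 44, 45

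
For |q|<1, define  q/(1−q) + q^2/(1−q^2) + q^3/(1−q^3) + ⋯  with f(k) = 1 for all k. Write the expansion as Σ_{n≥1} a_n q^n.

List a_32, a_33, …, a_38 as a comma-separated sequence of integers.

[q^32] f(32)=1,f(16)=1,f(8)=1,f(4)=1,f(2)=1,f(1)=1 ⇒ 6
q^33  k|33↦f(k): 33:1 11:1 3:1 1:1  a_33=4
n=34: 1·34 2·17 17·2 34·1  f→[1+1+1+1]=4
n=35: 1·35 5·7 7·5 35·1  f→[1+1+1+1]=4
[q^36] f(36)=1,f(18)=1,f(12)=1,f(9)=1,f(6)=1,f(4)=1,f(3)=1,f(2)=1,f(1)=1 ⇒ 9
q^37  k|37↦f(k): 37:1 1:1  a_37=2
q^38  k|38↦f(k): 38:1 19:1 2:1 1:1  a_38=4

6, 4, 4, 4, 9, 2, 4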